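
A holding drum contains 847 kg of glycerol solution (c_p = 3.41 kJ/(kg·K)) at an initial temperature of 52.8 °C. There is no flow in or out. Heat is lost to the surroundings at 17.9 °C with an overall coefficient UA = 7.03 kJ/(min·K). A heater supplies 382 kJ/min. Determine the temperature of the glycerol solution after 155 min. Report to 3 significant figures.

58.9 °C

M c_p dT/dt = −UA(T − T_amb) + Q̇.
dT/dt = (T_ss − T)/τ with T_ss = T_amb + Q̇/UA = 17.9 + 382/7.03 = 72.239 °C, τ = M c_p/UA = 847·3.41/7.03 = 410.85 min.
T approaches T_ss exponentially: T(t) = T_ss + (T₀ − T_ss) e^(−t/τ).
T(155) = 72.239 + (-19.439)·0.68573 = 58.909 °C.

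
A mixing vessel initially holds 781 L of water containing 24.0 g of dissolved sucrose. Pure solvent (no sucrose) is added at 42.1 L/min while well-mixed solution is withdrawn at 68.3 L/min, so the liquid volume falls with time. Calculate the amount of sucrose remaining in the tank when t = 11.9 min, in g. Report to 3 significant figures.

Total volume: dV/dt = Q_in − Q_out = -26.200 L/min, so V(t) = 781 − 26.200 t and V(11.9) = 469.22 L.
Solute balance: dm/dt = 0 − Q_out C = −Q_out m/V(t).
Separate: dm/m = −Q_out dt/V(t) ⇒ ln(m/m₀) = −(Q_out/(Q_in−Q_out)) ln(V/V₀).
m = m₀ (V₀/V)^(Q_out/(Q_in−Q_out)) = 24.0 × (781/469.22)^(-2.6069) = 6.3588 g.

6.36 g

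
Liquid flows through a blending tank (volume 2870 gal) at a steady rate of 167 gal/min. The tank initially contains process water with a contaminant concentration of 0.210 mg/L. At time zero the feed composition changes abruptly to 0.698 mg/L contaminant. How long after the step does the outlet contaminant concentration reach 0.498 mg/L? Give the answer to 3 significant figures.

Transient balance on the dissolved component: V dC/dt = Q(C_in − C), so τ = V/Q = 17.186 min.
C(t) = C_in + (C₀ − C_in) e^(−t/τ). Set C = 0.498 and solve for t:
e^(−t/τ) = (C − C_in)/(C₀ − C_in) = (0.498 − 0.698)/(0.210 − 0.698) = 0.40984
t = −τ ln(…) = 17.186 × 0.89200 = 15.330 min.

15.3 min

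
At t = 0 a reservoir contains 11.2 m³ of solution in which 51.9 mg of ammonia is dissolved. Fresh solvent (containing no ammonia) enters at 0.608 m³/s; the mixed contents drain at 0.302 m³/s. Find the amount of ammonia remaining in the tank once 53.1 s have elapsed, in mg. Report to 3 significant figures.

21.4 mg

Total volume: dV/dt = Q_in − Q_out = 0.30600 m³/s, so V(t) = 11.2 + 0.30600 t and V(53.1) = 27.449 m³.
Species balance (pure solvent in): dm/dt = −Q_out · m/V(t).
Separate: dm/m = −Q_out dt/V(t) ⇒ ln(m/m₀) = −(Q_out/(Q_in−Q_out)) ln(V/V₀).
m = m₀ (V₀/V)^(Q_out/(Q_in−Q_out)) = 51.9 × (11.2/27.449)^(0.98693) = 21.427 mg.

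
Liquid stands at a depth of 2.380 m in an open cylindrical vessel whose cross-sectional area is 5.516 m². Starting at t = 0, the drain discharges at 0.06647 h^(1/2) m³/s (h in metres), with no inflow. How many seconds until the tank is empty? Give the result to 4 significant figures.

A dh/dt = −Q_out = −0.06647 √h.
∫ h^(−1/2) dh = −(0.06647/A) ∫ dt, giving 2√h = 2√h₀ − (0.06647/A) t.
Tank is empty when √h = 0: t_empty = 2A√h₀/0.06647.
t_empty = 2·5.516·√2.380/0.06647 = 11.0320·1.54272/0.06647 = 256.045 s.

256.0 s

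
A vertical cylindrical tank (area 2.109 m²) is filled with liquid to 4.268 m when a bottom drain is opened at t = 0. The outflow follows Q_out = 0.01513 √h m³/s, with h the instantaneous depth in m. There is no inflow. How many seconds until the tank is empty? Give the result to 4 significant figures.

575.9 s

Unsteady balance on liquid volume: A dh/dt = −0.01513 √h.
This is separable: 2 d(√h)/dt = −0.01513/A, so √h = √h₀ − (0.01513/(2A)) t.
Set h = 0: 2√h₀ = (0.01513/A) t_empty ⇒ t_empty = 2A√h₀/0.01513.
t_empty = 2·2.109·√4.268/0.01513 = 4.21800·2.06591/0.01513 = 575.943 s.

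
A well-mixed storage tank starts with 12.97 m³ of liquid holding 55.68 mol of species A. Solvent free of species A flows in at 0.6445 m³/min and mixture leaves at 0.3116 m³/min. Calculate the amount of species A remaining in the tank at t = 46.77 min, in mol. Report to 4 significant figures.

Let m(t) be the amount of species A. Volume: V(t) = V₀ + (Q_in − Q_out) t = 12.97 + 0.332900 t; V(46.77) = 28.5397 m³.
Species balance (pure solvent in): dm/dt = −Q_out · m/V(t).
Separate: dm/m = −Q_out dt/V(t) ⇒ ln(m/m₀) = −(Q_out/(Q_in−Q_out)) ln(V/V₀).
m = m₀ (V₀/V)^(Q_out/(Q_in−Q_out)) = 55.68 × (12.97/28.5397)^(0.936017) = 26.6136 mol.

26.61 mol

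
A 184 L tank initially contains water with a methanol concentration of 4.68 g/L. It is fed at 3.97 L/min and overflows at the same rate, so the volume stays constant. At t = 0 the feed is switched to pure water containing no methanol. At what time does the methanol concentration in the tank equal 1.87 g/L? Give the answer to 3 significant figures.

Species balance: V dC/dt = Q(C_in − C) ⇒ τ = V/Q = 46.348 min.
C(t) = C_in + (C₀ − C_in) e^(−t/τ). Set C = 1.87 and solve for t:
e^(−t/τ) = (C − C_in)/(C₀ − C_in) = (1.87 − 0)/(4.68 − 0) = 0.39957
t = −τ ln(…) = 46.348 × 0.91736 = 42.517 min.

42.5 min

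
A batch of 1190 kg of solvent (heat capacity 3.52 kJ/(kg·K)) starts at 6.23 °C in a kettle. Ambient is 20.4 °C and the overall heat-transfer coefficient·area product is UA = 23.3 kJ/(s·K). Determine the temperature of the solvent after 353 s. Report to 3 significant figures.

Unsteady energy balance on the tank contents: M c_p dT/dt = −UA(T − T_amb).
dT/dt = (T_ss − T)/τ with T_ss = T_amb = 20.400 °C, τ = M c_p/UA = 1190·3.52/23.3 = 179.78 s.
T approaches T_ss exponentially: T(t) = T_ss + (T₀ − T_ss) e^(−t/τ).
T(353) = 20.400 + (-14.170)·0.14036 = 18.411 °C.

18.4 °C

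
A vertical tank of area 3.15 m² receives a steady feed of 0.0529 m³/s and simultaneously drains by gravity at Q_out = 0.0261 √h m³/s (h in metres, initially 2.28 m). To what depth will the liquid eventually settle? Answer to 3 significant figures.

4.11 m

Unsteady balance on liquid volume: A dh/dt = Q_in − 0.0261 √h. At steady state dh/dt = 0:
Q_in = 0.0261 √h_ss ⇒ √h_ss = 0.0529/0.0261 = 2.0268.
h_ss = 2.0268² = 4.1080 m. (Since h₀ = 2.28 m < h_ss, the level will rise toward this value.)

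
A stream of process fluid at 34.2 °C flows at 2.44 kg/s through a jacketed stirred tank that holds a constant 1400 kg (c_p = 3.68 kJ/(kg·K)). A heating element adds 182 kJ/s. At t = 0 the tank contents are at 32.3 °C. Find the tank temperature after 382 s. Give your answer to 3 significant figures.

43.1 °C

M c_p dT/dt = ṁ c_p (T_in − T) + Q̇.
τ = M/ṁ = 573.77 s; T_ss = T_in + Q̇/(ṁ c_p) = 34.2 + 182/(2.44·3.68) = 54.469 °C.
Integrating: T(t) = T_ss + (T₀ − T_ss) e^(−t/τ).
T(382) = 54.469 + (-22.169)·e^(−382/573.77) = 54.469 + (-22.169)·0.51388 = 43.077 °C.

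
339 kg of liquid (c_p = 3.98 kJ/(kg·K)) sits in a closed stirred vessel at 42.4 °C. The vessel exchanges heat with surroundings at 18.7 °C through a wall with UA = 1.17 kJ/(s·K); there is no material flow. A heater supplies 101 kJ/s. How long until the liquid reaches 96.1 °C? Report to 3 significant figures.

Lumped-capacitance energy balance: M c_p dT/dt = UA(T_amb − T) + Q̇.
τ = M c_p/UA = 1153.2 s; T_ss = T_amb + Q̇/UA = 18.7 + 101/1.17 = 105.02 °C.
T(t) = T_ss + (T₀ − T_ss)e^(−t/τ); set T = 96.1:
t = −τ ln[(T − T_ss)/(T₀ − T_ss)] = −1153.2 · ln(0.14251) = 2246.8 s.

2250 s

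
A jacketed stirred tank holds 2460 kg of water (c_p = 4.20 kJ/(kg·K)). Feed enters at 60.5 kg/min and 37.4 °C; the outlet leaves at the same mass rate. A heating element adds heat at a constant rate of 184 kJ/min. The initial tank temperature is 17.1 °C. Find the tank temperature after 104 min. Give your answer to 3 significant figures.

36.5 °C

M c_p dT/dt = ṁ c_p (T_in − T) + Q̇.
τ = M/ṁ = 40.661 min; T_ss = T_in + Q̇/(ṁ c_p) = 37.4 + 184/(60.5·4.20) = 38.124 °C.
T approaches T_ss exponentially: T(t) = T_ss + (T₀ − T_ss) e^(−t/τ).
T(104) = 38.124 + (-21.024)·e^(−104/40.661) = 38.124 + (-21.024)·0.077481 = 36.495 °C.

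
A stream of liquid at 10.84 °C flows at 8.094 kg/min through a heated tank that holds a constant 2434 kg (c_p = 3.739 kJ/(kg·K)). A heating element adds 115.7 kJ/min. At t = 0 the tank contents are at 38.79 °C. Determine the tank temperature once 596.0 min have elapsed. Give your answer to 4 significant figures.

17.99 °C

M c_p dT/dt = ṁ c_p (T_in − T) + Q̇.
τ = M/ṁ = 300.717 min; T_ss = T_in + Q̇/(ṁ c_p) = 10.84 + 115.7/(8.094·3.739) = 14.6631 °C.
T approaches T_ss exponentially: T(t) = T_ss + (T₀ − T_ss) e^(−t/τ).
T(596.0) = 14.6631 + (24.1269)·e^(−596.0/300.717) = 14.6631 + (24.1269)·0.137803 = 17.9878 °C.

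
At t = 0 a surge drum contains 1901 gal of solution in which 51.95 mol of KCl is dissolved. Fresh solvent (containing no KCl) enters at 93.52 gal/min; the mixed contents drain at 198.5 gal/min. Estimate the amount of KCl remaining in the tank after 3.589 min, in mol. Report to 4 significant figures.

34.21 mol

Total volume: dV/dt = Q_in − Q_out = -104.980 gal/min, so V(t) = 1901 − 104.980 t and V(3.589) = 1524.23 gal.
Species balance (pure solvent in): dm/dt = −Q_out · m/V(t).
dm/m = −Q_out dt/(V₀ − 104.980 t); integrating gives ln(m/m₀) = −(Q_out/(Q_in−Q_out)) ln(V/V₀).
m = m₀ (V₀/V)^(Q_out/(Q_in−Q_out)) = 51.95 × (1901/1524.23)^(-1.89084) = 34.2131 mol.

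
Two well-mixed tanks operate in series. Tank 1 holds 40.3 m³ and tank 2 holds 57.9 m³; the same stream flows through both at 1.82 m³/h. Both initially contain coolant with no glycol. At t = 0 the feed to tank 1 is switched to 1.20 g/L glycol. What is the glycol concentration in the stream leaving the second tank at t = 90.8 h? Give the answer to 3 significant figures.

Time constants: τᵢ = Vᵢ/Q for each well-mixed tank.
τ₁ = 40.3/1.82 = 22.143 h; τ₂ = 57.9/1.82 = 31.813 h.
Tank 1: C₁ = C_in(1 − e^(−t/τ₁)). Tank 2 (τ₁ ≠ τ₂): C₂ = C_in[1 − (τ₁ e^(−t/τ₁) − τ₂ e^(−t/τ₂))/(τ₁ − τ₂)].
At t = 90.8: e^(−t/τ₁) = 0.016562, e^(−t/τ₂) = 0.057604.
C₂ = 1.20·[1 − (22.143·0.016562 − 31.813·0.057604)/(-9.6703)] = 1.20·0.84842 = 1.0181 g/L.

1.02 g/L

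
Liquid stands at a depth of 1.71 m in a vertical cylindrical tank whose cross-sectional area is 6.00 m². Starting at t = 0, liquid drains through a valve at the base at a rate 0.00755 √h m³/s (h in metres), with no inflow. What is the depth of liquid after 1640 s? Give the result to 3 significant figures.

A dh/dt = −Q_out = −0.00755 √h.
Separate and integrate: 2(√h − √h₀) = −(0.00755/A) t.
√h = √1.71 − 0.00755·1640/(2·6.00) = 1.3077 − 1.0318 = 0.27584.
h = 0.27584² = 0.076086 m.

0.0761 m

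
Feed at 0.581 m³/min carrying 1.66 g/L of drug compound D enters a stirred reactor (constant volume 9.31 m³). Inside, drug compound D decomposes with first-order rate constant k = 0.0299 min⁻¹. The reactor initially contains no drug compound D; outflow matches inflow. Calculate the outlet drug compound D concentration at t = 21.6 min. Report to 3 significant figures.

0.969 g/L

V dC/dt = Q(C_in − C) − k V C.
dC/dt = (Q/V) C_in − (Q/V + k) C; effective rate a = Q/V + k = 0.062406 + 0.0299 = 0.092306 min⁻¹.
C_ss = Q C_in/(Q + kV) = 1.1223 g/L; C(t) = C_ss + (C₀ − C_ss) e^(−a t).
C(21.6) = 1.1223 + (-1.1223)·e^(−0.092306·21.6) = 1.1223 + (-1.1223)·0.13618 = 0.96946 g/L.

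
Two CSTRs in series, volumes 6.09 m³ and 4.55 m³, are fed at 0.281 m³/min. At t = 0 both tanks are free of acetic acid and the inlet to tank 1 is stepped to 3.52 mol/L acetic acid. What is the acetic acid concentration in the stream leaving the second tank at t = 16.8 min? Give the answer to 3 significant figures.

0.793 mol/L

Time constants: τᵢ = Vᵢ/Q for each well-mixed tank.
τ₁ = 6.09/0.281 = 21.673 min; τ₂ = 4.55/0.281 = 16.192 min.
Solving the cascade with C₁(0)=C₂(0)=0 gives C₂(t) = C_in[1 − (τ₁ e^(−t/τ₁) − τ₂ e^(−t/τ₂))/(τ₁ − τ₂)].
At t = 16.8: e^(−t/τ₁) = 0.46062, e^(−t/τ₂) = 0.35433.
C₂ = 3.52·[1 − (21.673·0.46062 − 16.192·0.35433)/(5.4804)] = 3.52·0.22531 = 0.79310 mol/L.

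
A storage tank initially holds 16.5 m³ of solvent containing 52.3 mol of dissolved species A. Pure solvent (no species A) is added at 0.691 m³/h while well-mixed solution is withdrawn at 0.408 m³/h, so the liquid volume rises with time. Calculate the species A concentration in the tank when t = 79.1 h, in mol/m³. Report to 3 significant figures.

Total volume: dV/dt = Q_in − Q_out = 0.28300 m³/h, so V(t) = 16.5 + 0.28300 t and V(79.1) = 38.885 m³.
Species balance (pure solvent in): dm/dt = −Q_out · m/V(t).
Separate: dm/m = −Q_out dt/V(t) ⇒ ln(m/m₀) = −(Q_out/(Q_in−Q_out)) ln(V/V₀).
m = m₀ (V₀/V)^(Q_out/(Q_in−Q_out)) = 52.3 × (16.5/38.885)^(1.4417) = 15.197 mol.
C = m/V = 15.197/38.885 = 0.39081 mol/m³.

0.391 mol/m³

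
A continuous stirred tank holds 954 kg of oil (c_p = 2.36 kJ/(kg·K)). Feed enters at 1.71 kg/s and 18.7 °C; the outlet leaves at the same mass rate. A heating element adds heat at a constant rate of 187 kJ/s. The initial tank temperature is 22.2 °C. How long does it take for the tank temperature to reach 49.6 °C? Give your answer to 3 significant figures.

569 s

M c_p dT/dt = ṁ c_p (T_in − T) + Q̇.
τ = M/ṁ = 557.89 s; T_ss = T_in + Q̇/(ṁ c_p) = 65.038 °C.
T(t) = T_ss + (T₀ − T_ss) e^(−t/τ). Set T = 49.6:
e^(−t/τ) = (49.6 − 65.038)/(22.2 − 65.038) = 0.36037
t = −557.89 · ln(0.36037) = 569.39 s.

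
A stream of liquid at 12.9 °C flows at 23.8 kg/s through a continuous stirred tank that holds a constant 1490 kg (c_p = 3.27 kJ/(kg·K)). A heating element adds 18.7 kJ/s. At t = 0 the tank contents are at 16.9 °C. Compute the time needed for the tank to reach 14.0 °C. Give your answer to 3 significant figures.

M c_p dT/dt = ṁ c_p (T_in − T) + Q̇.
τ = M/ṁ = 62.605 s; T_ss = T_in + Q̇/(ṁ c_p) = 13.140 °C.
T(t) = T_ss + (T₀ − T_ss) e^(−t/τ). Set T = 14.0:
e^(−t/τ) = (14.0 − 13.140)/(16.9 − 13.140) = 0.22867
t = −62.605 · ln(0.22867) = 92.373 s.

92.4 s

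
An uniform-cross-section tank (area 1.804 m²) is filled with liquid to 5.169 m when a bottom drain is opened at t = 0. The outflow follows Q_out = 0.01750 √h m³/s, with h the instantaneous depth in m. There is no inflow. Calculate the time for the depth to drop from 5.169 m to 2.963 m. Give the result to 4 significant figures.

With no inflow, A dh/dt = −0.01750 √h.
Separate and integrate: 2(√h − √h₀) = −(0.01750/A) t.
t = 2A(√h₀ − √h)/0.01750 = 2·1.804·(√5.169 − √2.963)/0.01750
  = 3.60800 × (2.27354 − 1.72134) / 0.01750 = 113.849 s.

113.8 s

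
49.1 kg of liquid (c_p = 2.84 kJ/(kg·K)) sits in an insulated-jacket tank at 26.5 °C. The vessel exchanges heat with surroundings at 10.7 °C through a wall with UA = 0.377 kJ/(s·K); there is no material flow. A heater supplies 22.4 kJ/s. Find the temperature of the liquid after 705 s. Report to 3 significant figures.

M c_p dT/dt = −UA(T − T_amb) + Q̇.
dT/dt = (T_ss − T)/τ with T_ss = T_amb + Q̇/UA = 10.7 + 22.4/0.377 = 70.116 °C, τ = M c_p/UA = 49.1·2.84/0.377 = 369.88 s.
Solution: T(t) = T_ss + (T₀ − T_ss) e^(−t/τ).
T(705) = 70.116 + (-43.616)·0.14867 = 63.632 °C.

63.6 °C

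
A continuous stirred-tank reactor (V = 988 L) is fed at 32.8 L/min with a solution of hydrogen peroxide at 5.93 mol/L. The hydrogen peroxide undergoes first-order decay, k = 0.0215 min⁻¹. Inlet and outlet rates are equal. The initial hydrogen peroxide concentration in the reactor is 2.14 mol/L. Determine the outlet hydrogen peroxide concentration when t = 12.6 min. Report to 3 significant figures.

2.87 mol/L

Species balance: V dC/dt = Q C_in − Q C − k V C.
This is linear with rate a = Q/V + k = 0.054698 min⁻¹.
C_ss = Q C_in/(Q + kV) = 3.5991 mol/L; C(t) = C_ss + (C₀ − C_ss) e^(−a t).
C(12.6) = 3.5991 + (-1.4591)·e^(−0.054698·12.6) = 3.5991 + (-1.4591)·0.50198 = 2.8667 mol/L.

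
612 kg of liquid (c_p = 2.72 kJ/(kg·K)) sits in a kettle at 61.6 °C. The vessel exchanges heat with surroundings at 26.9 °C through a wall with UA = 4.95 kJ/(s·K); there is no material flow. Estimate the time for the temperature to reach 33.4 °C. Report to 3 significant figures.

563 s

Lumped-capacitance energy balance: M c_p dT/dt = UA(T_amb − T).
τ = M c_p/UA = 336.29 s; T_ss = T_amb = 26.900 °C.
T(t) = T_ss + (T₀ − T_ss)e^(−t/τ); set T = 33.4:
t = −τ ln[(T − T_ss)/(T₀ − T_ss)] = −336.29 · ln(0.18732) = 563.27 s.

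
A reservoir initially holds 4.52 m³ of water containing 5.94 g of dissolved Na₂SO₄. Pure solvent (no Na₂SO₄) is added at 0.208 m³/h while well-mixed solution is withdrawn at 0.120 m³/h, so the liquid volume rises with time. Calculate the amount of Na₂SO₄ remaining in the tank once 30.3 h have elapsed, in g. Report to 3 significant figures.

3.16 g

Let m(t) be the amount of Na₂SO₄. Volume: V(t) = V₀ + (Q_in − Q_out) t = 4.52 + 0.088000 t; V(30.3) = 7.1864 m³.
No Na₂SO₄ enters, so dm/dt = −Q_out · (m/V).
dm/m = −Q_out dt/(V₀ + 0.088000 t); integrating gives ln(m/m₀) = −(Q_out/(Q_in−Q_out)) ln(V/V₀).
m = m₀ (V₀/V)^(Q_out/(Q_in−Q_out)) = 5.94 × (4.52/7.1864)^(1.3636) = 3.1564 g.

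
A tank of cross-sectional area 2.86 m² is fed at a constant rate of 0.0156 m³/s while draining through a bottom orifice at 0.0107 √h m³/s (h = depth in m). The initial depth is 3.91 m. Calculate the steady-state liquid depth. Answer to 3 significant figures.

A dh/dt = Q_in − 0.0107 √h. Steady state requires inflow = outflow:
Q_in = 0.0107 √h_ss ⇒ √h_ss = 0.0156/0.0107 = 1.4579.
h_ss = 1.4579² = 2.1256 m. (Since h₀ = 3.91 m > h_ss, the level will fall toward this value.)

2.13 m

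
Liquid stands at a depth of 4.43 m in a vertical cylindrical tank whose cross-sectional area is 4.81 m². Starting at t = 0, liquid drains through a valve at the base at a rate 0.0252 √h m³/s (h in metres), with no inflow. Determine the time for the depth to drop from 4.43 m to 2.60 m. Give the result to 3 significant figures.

With no inflow, A dh/dt = −0.0252 √h.
Separate and integrate: 2(√h − √h₀) = −(0.0252/A) t.
t = 2A(√h₀ − √h)/0.0252 = 2·4.81·(√4.43 − √2.60)/0.0252
  = 9.6200 × (2.1048 − 1.6125) / 0.0252 = 187.94 s.

188 s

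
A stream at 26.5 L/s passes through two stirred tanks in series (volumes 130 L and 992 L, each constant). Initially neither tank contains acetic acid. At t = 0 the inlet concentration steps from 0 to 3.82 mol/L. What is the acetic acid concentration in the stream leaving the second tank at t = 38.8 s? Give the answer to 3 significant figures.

Species balance on tank i: dCᵢ/dt = (Cᵢ₋₁ − Cᵢ)/τᵢ with τᵢ = Vᵢ/Q.
τ₁ = 130/26.5 = 4.9057 s; τ₂ = 992/26.5 = 37.434 s.
Solving the cascade with C₁(0)=C₂(0)=0 gives C₂(t) = C_in[1 − (τ₁ e^(−t/τ₁) − τ₂ e^(−t/τ₂))/(τ₁ − τ₂)].
At t = 38.8: e^(−t/τ₁) = 0.00036734, e^(−t/τ₂) = 0.35470.
C₂ = 3.82·[1 − (4.9057·0.00036734 − 37.434·0.35470)/(-32.528)] = 3.82·0.59187 = 2.2609 mol/L.

2.26 mol/L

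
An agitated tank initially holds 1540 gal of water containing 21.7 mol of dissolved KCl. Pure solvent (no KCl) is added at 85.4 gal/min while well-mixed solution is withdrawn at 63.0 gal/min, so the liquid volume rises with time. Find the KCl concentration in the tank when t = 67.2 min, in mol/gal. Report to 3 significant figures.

Let m(t) be the amount of KCl. Volume: V(t) = V₀ + (Q_in − Q_out) t = 1540 + 22.400 t; V(67.2) = 3045.3 gal.
No KCl enters, so dm/dt = −Q_out · (m/V).
Separate: dm/m = −Q_out dt/V(t) ⇒ ln(m/m₀) = −(Q_out/(Q_in−Q_out)) ln(V/V₀).
m = m₀ (V₀/V)^(Q_out/(Q_in−Q_out)) = 21.7 × (1540/3045.3)^(2.8125) = 3.1890 mol.
C = m/V = 3.1890/3045.3 = 0.0010472 mol/gal.

0.00105 mol/gal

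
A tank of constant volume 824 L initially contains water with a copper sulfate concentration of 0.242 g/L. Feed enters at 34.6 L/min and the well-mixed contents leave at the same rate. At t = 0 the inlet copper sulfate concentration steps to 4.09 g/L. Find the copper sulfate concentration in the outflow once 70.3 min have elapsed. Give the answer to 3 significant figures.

3.89 g/L

Transient balance on the dissolved component: V dC/dt = Q(C_in − C).
Rewrite as dC/dt + C/τ = C_in/τ, τ = V/Q = 23.815 min.
C approaches C_in exponentially: C(t) = C_in + (C₀ − C_in) e^(−t/τ).
C(70.3) = 4.09 + (0.242 − 4.09)·e^(−70.3/23.815) = 4.09 + (-3.8480)·0.052239 = 3.8890 g/L.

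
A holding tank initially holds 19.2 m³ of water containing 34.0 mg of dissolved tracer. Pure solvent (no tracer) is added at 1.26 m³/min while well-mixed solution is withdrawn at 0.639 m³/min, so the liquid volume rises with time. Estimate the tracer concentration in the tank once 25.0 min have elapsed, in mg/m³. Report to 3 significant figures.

0.532 mg/m³

Total volume: dV/dt = Q_in − Q_out = 0.62100 m³/min, so V(t) = 19.2 + 0.62100 t and V(25.0) = 34.725 m³.
Solute balance: dm/dt = 0 − Q_out C = −Q_out m/V(t).
Separate: dm/m = −Q_out dt/V(t) ⇒ ln(m/m₀) = −(Q_out/(Q_in−Q_out)) ln(V/V₀).
m = m₀ (V₀/V)^(Q_out/(Q_in−Q_out)) = 34.0 × (19.2/34.725)^(1.0290) = 18.479 mg.
C = m/V = 18.479/34.725 = 0.53215 mg/m³.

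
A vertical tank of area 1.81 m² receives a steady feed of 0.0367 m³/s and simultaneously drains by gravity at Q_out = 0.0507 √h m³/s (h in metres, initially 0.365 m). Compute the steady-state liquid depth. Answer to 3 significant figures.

A dh/dt = Q_in − 0.0507 √h. Steady state requires inflow = outflow:
Q_in = 0.0507 √h_ss ⇒ √h_ss = 0.0367/0.0507 = 0.72387.
h_ss = 0.72387² = 0.52398 m. (Since h₀ = 0.365 m < h_ss, the level will rise toward this value.)

0.524 m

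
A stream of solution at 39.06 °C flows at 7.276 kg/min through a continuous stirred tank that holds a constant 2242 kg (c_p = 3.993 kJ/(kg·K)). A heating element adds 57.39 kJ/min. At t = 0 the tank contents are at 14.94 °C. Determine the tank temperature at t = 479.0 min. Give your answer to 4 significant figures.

Energy balance: M c_p dT/dt = ṁ c_p (T_in − T) + 57.39.
τ = M/ṁ = 308.136 min; T_ss = T_in + Q̇/(ṁ c_p) = 39.06 + 57.39/(7.276·3.993) = 41.0354 °C.
Solution: T(t) = T_ss + (T₀ − T_ss) e^(−t/τ).
T(479.0) = 41.0354 + (-26.0954)·e^(−479.0/308.136) = 41.0354 + (-26.0954)·0.211294 = 35.5216 °C.

35.52 °C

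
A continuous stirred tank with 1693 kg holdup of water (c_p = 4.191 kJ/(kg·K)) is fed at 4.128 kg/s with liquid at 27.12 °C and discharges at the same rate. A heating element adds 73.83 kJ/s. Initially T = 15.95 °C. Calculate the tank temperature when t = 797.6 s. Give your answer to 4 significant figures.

29.18 °C

M c_p dT/dt = ṁ c_p (T_in − T) + Q̇.
Rearrange: dT/dt = (T_ss − T)/τ with τ = M/ṁ = 410.126 s and T_ss = T_in + Q̇/(ṁ c_p) = 31.3875 °C.
This is linear first-order; T(t) = T_ss + (T₀ − T_ss) e^(−t/τ).
T(797.6) = 31.3875 + (-15.4375)·e^(−797.6/410.126) = 31.3875 + (-15.4375)·0.143020 = 29.1796 °C.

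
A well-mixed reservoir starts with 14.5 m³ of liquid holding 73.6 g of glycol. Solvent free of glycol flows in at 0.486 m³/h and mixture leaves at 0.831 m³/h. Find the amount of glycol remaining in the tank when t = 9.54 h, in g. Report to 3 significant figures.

Total volume: dV/dt = Q_in − Q_out = -0.34500 m³/h, so V(t) = 14.5 − 0.34500 t and V(9.54) = 11.209 m³.
Solute balance: dm/dt = 0 − Q_out C = −Q_out m/V(t).
dm/m = −Q_out dt/(V₀ − 0.34500 t); integrating gives ln(m/m₀) = −(Q_out/(Q_in−Q_out)) ln(V/V₀).
m = m₀ (V₀/V)^(Q_out/(Q_in−Q_out)) = 73.6 × (14.5/11.209)^(-2.4087) = 39.587 g.

39.6 g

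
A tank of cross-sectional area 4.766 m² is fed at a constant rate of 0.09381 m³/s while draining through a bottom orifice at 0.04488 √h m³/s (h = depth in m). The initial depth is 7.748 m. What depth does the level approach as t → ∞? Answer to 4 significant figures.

4.369 m

A dh/dt = Q_in − 0.04488 √h. Steady state requires inflow = outflow:
Q_in = 0.04488 √h_ss ⇒ √h_ss = 0.09381/0.04488 = 2.09024.
h_ss = 2.09024² = 4.36911 m. (Since h₀ = 7.748 m > h_ss, the level will fall toward this value.)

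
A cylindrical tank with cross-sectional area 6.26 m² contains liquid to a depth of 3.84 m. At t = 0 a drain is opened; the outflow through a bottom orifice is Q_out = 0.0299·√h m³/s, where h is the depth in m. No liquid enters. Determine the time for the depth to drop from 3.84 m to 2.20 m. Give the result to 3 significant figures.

199 s

With no inflow, A dh/dt = −0.0299 √h.
This is separable: 2 d(√h)/dt = −0.0299/A, so √h = √h₀ − (0.0299/(2A)) t.
t = 2A(√h₀ − √h)/0.0299 = 2·6.26·(√3.84 − √2.20)/0.0299
  = 12.520 × (1.9596 − 1.4832) / 0.0299 = 199.46 s.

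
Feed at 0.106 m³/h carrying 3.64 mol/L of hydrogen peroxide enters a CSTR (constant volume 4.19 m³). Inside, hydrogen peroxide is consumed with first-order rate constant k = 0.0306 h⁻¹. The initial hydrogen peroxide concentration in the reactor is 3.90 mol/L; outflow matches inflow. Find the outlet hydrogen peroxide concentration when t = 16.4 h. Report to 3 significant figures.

V dC/dt = Q(C_in − C) − k V C.
dC/dt = (Q/V) C_in − (Q/V + k) C; effective rate a = Q/V + k = 0.025298 + 0.0306 = 0.055898 h⁻¹.
C_ss = Q C_in/(Q + kV) = 1.6474 mol/L; C(t) = C_ss + (C₀ − C_ss) e^(−a t).
C(16.4) = 1.6474 + (2.2526)·e^(−0.055898·16.4) = 1.6474 + (2.2526)·0.39982 = 2.5480 mol/L.

2.55 mol/L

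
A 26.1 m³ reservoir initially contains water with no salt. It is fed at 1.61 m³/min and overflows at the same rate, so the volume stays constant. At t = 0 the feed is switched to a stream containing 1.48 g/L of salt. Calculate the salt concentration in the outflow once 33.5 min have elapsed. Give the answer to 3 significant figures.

Unsteady species balance (constant V, well mixed): V dC/dt = Q(C_in − C).
So dC/dt = (C_in − C)/τ with τ = V/Q = 26.1/1.61 = 16.211 min.
This is linear first-order; C(t) = C_in + (C₀ − C_in) e^(−t/τ).
C(33.5) = 1.48 + (0 − 1.48)·e^(−33.5/16.211) = 1.48 + (-1.4800)·0.12663 = 1.2926 g/L.

1.29 g/L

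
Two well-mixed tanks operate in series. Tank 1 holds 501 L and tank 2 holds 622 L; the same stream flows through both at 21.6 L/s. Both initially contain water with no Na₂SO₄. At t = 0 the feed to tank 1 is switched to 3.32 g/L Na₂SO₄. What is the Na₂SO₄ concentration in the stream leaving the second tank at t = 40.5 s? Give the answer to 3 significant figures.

Time constants: τᵢ = Vᵢ/Q for each well-mixed tank.
τ₁ = 501/21.6 = 23.194 s; τ₂ = 622/21.6 = 28.796 s.
Solving the cascade with C₁(0)=C₂(0)=0 gives C₂(t) = C_in[1 − (τ₁ e^(−t/τ₁) − τ₂ e^(−t/τ₂))/(τ₁ − τ₂)].
At t = 40.5: e^(−t/τ₁) = 0.17445, e^(−t/τ₂) = 0.24502.
C₂ = 3.32·[1 − (23.194·0.17445 − 28.796·0.24502)/(-5.6019)] = 3.32·0.46281 = 1.5365 g/L.

1.54 g/L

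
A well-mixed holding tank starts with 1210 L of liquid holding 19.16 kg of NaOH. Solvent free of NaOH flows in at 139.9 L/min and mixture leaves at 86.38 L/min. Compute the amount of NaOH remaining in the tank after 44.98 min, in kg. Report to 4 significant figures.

3.272 kg

Total volume: dV/dt = Q_in − Q_out = 53.5200 L/min, so V(t) = 1210 + 53.5200 t and V(44.98) = 3617.33 L.
No NaOH enters, so dm/dt = −Q_out · (m/V).
dm/m = −Q_out dt/(V₀ + 53.5200 t); integrating gives ln(m/m₀) = −(Q_out/(Q_in−Q_out)) ln(V/V₀).
m = m₀ (V₀/V)^(Q_out/(Q_in−Q_out)) = 19.16 × (1210/3617.33)^(1.61398) = 3.27178 kg.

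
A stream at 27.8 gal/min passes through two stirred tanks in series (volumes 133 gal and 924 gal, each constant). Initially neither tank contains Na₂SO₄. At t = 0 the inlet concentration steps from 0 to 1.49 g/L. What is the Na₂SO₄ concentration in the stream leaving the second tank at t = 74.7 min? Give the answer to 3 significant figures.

Species balance on tank i: dCᵢ/dt = (Cᵢ₋₁ − Cᵢ)/τᵢ with τᵢ = Vᵢ/Q.
τ₁ = 133/27.8 = 4.7842 min; τ₂ = 924/27.8 = 33.237 min.
Tank 1: C₁ = C_in(1 − e^(−t/τ₁)). Tank 2 (τ₁ ≠ τ₂): C₂ = C_in[1 − (τ₁ e^(−t/τ₁) − τ₂ e^(−t/τ₂))/(τ₁ − τ₂)].
At t = 74.7: e^(−t/τ₁) = 1.6555e-07, e^(−t/τ₂) = 0.10567.
C₂ = 1.49·[1 − (4.7842·1.6555e-07 − 33.237·0.10567)/(-28.453)] = 1.49·0.87657 = 1.3061 g/L.

1.31 g/L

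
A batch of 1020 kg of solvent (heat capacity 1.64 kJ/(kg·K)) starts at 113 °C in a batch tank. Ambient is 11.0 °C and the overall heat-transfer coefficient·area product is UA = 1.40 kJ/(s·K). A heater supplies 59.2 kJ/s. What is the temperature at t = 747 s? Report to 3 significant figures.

Lumped-capacitance energy balance: M c_p dT/dt = UA(T_amb − T) + Q̇.
dT/dt = (T_ss − T)/τ with T_ss = T_amb + Q̇/UA = 11.0 + 59.2/1.40 = 53.286 °C, τ = M c_p/UA = 1020·1.64/1.40 = 1194.9 s.
This is linear first-order; T(t) = T_ss + (T₀ − T_ss) e^(−t/τ).
T(747) = 53.286 + (59.714)·0.53517 = 85.243 °C.

85.2 °C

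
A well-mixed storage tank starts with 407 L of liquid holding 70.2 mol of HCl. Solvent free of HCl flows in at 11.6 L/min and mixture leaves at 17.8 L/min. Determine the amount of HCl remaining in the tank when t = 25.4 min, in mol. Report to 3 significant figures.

17.2 mol

Total volume: dV/dt = Q_in − Q_out = -6.2000 L/min, so V(t) = 407 − 6.2000 t and V(25.4) = 249.52 L.
No HCl enters, so dm/dt = −Q_out · (m/V).
Separate: dm/m = −Q_out dt/V(t) ⇒ ln(m/m₀) = −(Q_out/(Q_in−Q_out)) ln(V/V₀).
m = m₀ (V₀/V)^(Q_out/(Q_in−Q_out)) = 70.2 × (407/249.52)^(-2.8710) = 17.230 mol.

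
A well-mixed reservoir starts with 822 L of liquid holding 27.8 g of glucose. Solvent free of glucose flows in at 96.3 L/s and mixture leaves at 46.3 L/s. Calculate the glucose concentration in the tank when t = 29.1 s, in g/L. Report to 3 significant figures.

Total volume: dV/dt = Q_in − Q_out = 50.000 L/s, so V(t) = 822 + 50.000 t and V(29.1) = 2277.0 L.
Species balance (pure solvent in): dm/dt = −Q_out · m/V(t).
Separate: dm/m = −Q_out dt/V(t) ⇒ ln(m/m₀) = −(Q_out/(Q_in−Q_out)) ln(V/V₀).
m = m₀ (V₀/V)^(Q_out/(Q_in−Q_out)) = 27.8 × (822/2277.0)^(0.92600) = 10.822 g.
C = m/V = 10.822/2277.0 = 0.0047526 g/L.

0.00475 g/L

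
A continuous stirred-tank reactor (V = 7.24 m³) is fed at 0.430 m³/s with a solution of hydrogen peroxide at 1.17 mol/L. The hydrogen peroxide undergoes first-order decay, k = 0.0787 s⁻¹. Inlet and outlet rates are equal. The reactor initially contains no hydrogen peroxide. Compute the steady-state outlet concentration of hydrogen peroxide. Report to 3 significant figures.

0.503 mol/L

Accumulation = in − out − consumed: V dC/dt = Q C_in − Q C − k V C.
Steady state (dC/dt = 0): C_ss = Q C_in/(Q + kV) = C_in/(1 + kV/Q).
C_ss = 0.430·1.17/(0.430 + 0.0787·7.24) = 0.50310/0.99979 = 0.50321 mol/L.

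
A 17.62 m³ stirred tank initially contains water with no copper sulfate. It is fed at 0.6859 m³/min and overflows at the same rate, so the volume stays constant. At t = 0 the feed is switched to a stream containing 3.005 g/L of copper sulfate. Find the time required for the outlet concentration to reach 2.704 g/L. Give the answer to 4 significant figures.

59.11 min

Unsteady species balance (constant V, well mixed): V dC/dt = Q(C_in − C), so τ = V/Q = 25.6889 min.
C(t) = C_in + (C₀ − C_in) e^(−t/τ). Set C = 2.704 and solve for t:
e^(−t/τ) = (C − C_in)/(C₀ − C_in) = (2.704 − 3.005)/(0 − 3.005) = 0.100166
t = −τ ln(…) = 25.6889 × 2.30092 = 59.1081 min.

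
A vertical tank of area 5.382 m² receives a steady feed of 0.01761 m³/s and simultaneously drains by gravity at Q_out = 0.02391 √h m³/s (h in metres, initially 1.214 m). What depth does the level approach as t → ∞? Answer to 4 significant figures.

Level balance: A dh/dt = 0.01761 − 0.02391 √h. Setting dh/dt = 0:
Q_in = 0.02391 √h_ss ⇒ √h_ss = 0.01761/0.02391 = 0.736512.
h_ss = 0.736512² = 0.542450 m. (Since h₀ = 1.214 m > h_ss, the level will fall toward this value.)

0.5424 m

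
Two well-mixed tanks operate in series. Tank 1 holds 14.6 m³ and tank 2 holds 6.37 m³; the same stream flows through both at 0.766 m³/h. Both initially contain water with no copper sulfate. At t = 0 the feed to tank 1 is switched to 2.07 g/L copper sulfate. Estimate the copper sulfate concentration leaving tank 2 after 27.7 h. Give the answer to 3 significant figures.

1.27 g/L

Time constants: τᵢ = Vᵢ/Q for each well-mixed tank.
τ₁ = 14.6/0.766 = 19.060 h; τ₂ = 6.37/0.766 = 8.3159 h.
Solving the cascade with C₁(0)=C₂(0)=0 gives C₂(t) = C_in[1 − (τ₁ e^(−t/τ₁) − τ₂ e^(−t/τ₂))/(τ₁ − τ₂)].
At t = 27.7: e^(−t/τ₁) = 0.23380, e^(−t/τ₂) = 0.035759.
C₂ = 2.07·[1 − (19.060·0.23380 − 8.3159·0.035759)/(10.744)] = 2.07·0.61292 = 1.2687 g/L.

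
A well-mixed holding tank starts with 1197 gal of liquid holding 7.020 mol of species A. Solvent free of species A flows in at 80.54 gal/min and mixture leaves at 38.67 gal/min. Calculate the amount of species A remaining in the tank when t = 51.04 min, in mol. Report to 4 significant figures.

2.726 mol

Let m(t) be the amount of species A. Volume: V(t) = V₀ + (Q_in − Q_out) t = 1197 + 41.8700 t; V(51.04) = 3334.04 gal.
No species A enters, so dm/dt = −Q_out · (m/V).
Separate: dm/m = −Q_out dt/V(t) ⇒ ln(m/m₀) = −(Q_out/(Q_in−Q_out)) ln(V/V₀).
m = m₀ (V₀/V)^(Q_out/(Q_in−Q_out)) = 7.020 × (1197/3334.04)^(0.923573) = 2.72559 mol.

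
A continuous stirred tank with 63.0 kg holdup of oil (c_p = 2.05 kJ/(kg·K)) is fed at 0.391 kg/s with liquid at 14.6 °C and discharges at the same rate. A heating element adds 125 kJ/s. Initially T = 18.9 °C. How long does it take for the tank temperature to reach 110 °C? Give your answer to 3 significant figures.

148 s

M c_p dT/dt = ṁ c_p (T_in − T) + Q̇.
τ = M/ṁ = 161.13 s; T_ss = T_in + Q̇/(ṁ c_p) = 170.55 °C.
T(t) = T_ss + (T₀ − T_ss) e^(−t/τ). Set T = 110:
e^(−t/τ) = (110 − 170.55)/(18.9 − 170.55) = 0.39927
t = −161.13 · ln(0.39927) = 147.93 s.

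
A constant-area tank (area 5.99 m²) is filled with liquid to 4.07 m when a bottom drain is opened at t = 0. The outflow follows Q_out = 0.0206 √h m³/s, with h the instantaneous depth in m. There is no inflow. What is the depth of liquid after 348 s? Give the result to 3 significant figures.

2.01 m

A dh/dt = −Q_out = −0.0206 √h.
∫ h^(−1/2) dh = −(0.0206/A) ∫ dt, giving 2√h = 2√h₀ − (0.0206/A) t.
√h = √4.07 − 0.0206·348/(2·5.99) = 2.0174 − 0.59840 = 1.4190.
h = 1.4190² = 2.0136 m.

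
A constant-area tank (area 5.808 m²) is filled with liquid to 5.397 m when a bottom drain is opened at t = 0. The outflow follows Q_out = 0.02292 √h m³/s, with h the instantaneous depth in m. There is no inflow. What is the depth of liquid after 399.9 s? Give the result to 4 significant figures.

2.353 m

With no inflow, A dh/dt = −0.02292 √h.
This is separable: 2 d(√h)/dt = −0.02292/A, so √h = √h₀ − (0.02292/(2A)) t.
√h = √5.397 − 0.02292·399.9/(2·5.808) = 2.32314 − 0.789059 = 1.53409.
h = 1.53409² = 2.35342 m.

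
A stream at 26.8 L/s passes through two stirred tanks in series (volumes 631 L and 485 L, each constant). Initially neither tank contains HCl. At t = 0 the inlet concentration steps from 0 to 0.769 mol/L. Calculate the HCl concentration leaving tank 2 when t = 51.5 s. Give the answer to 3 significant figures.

0.544 mol/L

Species balance on tank i: dCᵢ/dt = (Cᵢ₋₁ − Cᵢ)/τᵢ with τᵢ = Vᵢ/Q.
τ₁ = 631/26.8 = 23.545 s; τ₂ = 485/26.8 = 18.097 s.
Solving the cascade with C₁(0)=C₂(0)=0 gives C₂(t) = C_in[1 − (τ₁ e^(−t/τ₁) − τ₂ e^(−t/τ₂))/(τ₁ − τ₂)].
At t = 51.5: e^(−t/τ₁) = 0.11222, e^(−t/τ₂) = 0.058089.
C₂ = 0.769·[1 − (23.545·0.11222 − 18.097·0.058089)/(5.4478)] = 0.769·0.70798 = 0.54443 mol/L.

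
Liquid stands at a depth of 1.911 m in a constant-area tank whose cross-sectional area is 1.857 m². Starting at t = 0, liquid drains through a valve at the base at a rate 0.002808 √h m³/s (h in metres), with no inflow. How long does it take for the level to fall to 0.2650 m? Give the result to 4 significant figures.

A dh/dt = −Q_out = −0.002808 √h.
∫ h^(−1/2) dh = −(0.002808/A) ∫ dt, giving 2√h = 2√h₀ − (0.002808/A) t.
t = 2A(√h₀ − √h)/0.002808 = 2·1.857·(√1.911 − √0.2650)/0.002808
  = 3.71400 × (1.38239 − 0.514782) / 0.002808 = 1147.54 s.

1148 s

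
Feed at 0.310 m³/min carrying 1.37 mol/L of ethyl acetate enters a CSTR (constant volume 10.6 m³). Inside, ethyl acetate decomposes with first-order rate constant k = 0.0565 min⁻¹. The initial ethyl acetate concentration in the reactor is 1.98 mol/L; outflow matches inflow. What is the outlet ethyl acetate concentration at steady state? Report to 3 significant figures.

Species balance: V dC/dt = Q C_in − Q C − k V C.
Steady state (dC/dt = 0): C_ss = Q C_in/(Q + kV) = C_in/(1 + kV/Q).
C_ss = 0.310·1.37/(0.310 + 0.0565·10.6) = 0.42470/0.90890 = 0.46727 mol/L.

0.467 mol/L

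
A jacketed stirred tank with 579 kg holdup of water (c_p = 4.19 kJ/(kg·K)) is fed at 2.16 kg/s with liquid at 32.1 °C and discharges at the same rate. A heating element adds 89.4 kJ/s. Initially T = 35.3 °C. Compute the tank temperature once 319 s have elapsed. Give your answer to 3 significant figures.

39.9 °C

Heat balance on the well-mixed liquid: M c_p dT/dt = ṁ c_p (T_in − T) + 89.4.
Rearrange: dT/dt = (T_ss − T)/τ with τ = M/ṁ = 268.06 s and T_ss = T_in + Q̇/(ṁ c_p) = 41.978 °C.
Solution: T(t) = T_ss + (T₀ − T_ss) e^(−t/τ).
T(319) = 41.978 + (-6.6780)·e^(−319/268.06) = 41.978 + (-6.6780)·0.30421 = 39.947 °C.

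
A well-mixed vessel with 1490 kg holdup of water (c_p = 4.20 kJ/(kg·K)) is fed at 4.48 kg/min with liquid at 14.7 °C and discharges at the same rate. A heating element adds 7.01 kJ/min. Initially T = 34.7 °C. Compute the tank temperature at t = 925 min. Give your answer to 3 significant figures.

16.3 °C

First-law balance (no shaft work): M c_p dT/dt = ṁ c_p (T_in − T) + 7.01.
τ = M/ṁ = 332.59 min; T_ss = T_in + Q̇/(ṁ c_p) = 14.7 + 7.01/(4.48·4.20) = 15.073 °C.
Integrating: T(t) = T_ss + (T₀ − T_ss) e^(−t/τ).
T(925) = 15.073 + (19.627)·e^(−925/332.59) = 15.073 + (19.627)·0.061964 = 16.289 °C.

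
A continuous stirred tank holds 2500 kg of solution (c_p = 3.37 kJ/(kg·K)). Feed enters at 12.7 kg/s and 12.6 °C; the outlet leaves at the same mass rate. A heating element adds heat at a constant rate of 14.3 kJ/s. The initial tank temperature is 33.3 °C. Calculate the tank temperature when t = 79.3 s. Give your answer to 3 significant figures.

26.5 °C

Unsteady energy balance on the tank contents: M c_p dT/dt = ṁ c_p (T_in − T) + 14.3.
τ = M/ṁ = 196.85 s; T_ss = T_in + Q̇/(ṁ c_p) = 12.6 + 14.3/(12.7·3.37) = 12.934 °C.
Solution: T(t) = T_ss + (T₀ − T_ss) e^(−t/τ).
T(79.3) = 12.934 + (20.366)·e^(−79.3/196.85) = 12.934 + (20.366)·0.66842 = 26.547 °C.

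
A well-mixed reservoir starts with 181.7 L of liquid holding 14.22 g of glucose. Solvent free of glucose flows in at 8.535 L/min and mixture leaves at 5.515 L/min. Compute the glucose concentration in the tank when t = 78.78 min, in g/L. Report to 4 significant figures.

0.007349 g/L

Total volume: dV/dt = Q_in − Q_out = 3.02000 L/min, so V(t) = 181.7 + 3.02000 t and V(78.78) = 419.616 L.
Species balance (pure solvent in): dm/dt = −Q_out · m/V(t).
Separate: dm/m = −Q_out dt/V(t) ⇒ ln(m/m₀) = −(Q_out/(Q_in−Q_out)) ln(V/V₀).
m = m₀ (V₀/V)^(Q_out/(Q_in−Q_out)) = 14.22 × (181.7/419.616)^(1.82616) = 3.08388 g.
C = m/V = 3.08388/419.616 = 0.00734929 g/L.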